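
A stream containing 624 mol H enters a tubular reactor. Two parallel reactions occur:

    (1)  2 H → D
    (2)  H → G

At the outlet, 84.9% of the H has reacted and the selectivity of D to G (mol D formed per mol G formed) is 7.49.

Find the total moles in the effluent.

376 mol

Conversion of H: H consumed = 0.849 × 624 = 529.8 mol = 2ξ₁ + 1ξ₂.
Selectivity: 1ξ₁ / (1ξ₂) = 7.49 → ξ₁ = 7.49 ξ₂.
Substitute: (2·7.49 + 1) ξ₂ = 529.8 → ξ₂ = 33.15 mol, ξ₁ = 248.3 mol.
Outlet amounts (n = n₀ + Σ ν·ξ):
  H: 624 − 2(248.3) − 1(33.15) = 94.22
  D: 0 + 1(248.3) = 248.3
  G: 0 + 1(33.15) = 33.15
Total out = 94.22 + 248.3 + 33.15 = 375.7 mol.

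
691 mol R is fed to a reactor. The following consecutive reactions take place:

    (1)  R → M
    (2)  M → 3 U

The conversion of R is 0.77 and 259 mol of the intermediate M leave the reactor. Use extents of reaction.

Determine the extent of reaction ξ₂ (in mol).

ξ₂ = 273 mol

Conversion of R: R consumed = 1ξ₁ = 0.77 × 691 → ξ₁ = 532.1 mol.
M balance: n_M = 0 + 1ξ₁ − 1ξ₂ = 259 → ξ₂ = (1·532.1 − 259)/1 = 273.1 mol.
Outlet amounts (n = n₀ + Σ ν·ξ):
  R: 691 − 1(532.1) = 158.9
  M: 0 + 1(532.1) − 1(273.1) = 259
  U: 0 + 3(273.1) = 819.2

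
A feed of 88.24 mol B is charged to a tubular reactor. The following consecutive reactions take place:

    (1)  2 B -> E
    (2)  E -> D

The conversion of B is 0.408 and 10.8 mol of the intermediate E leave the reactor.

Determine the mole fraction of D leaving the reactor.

0.103

Conversion of B: B consumed = 2ξ₁ = 0.408 × 88.24 → ξ₁ = 18 mol.
E balance: n_E = 0 + 1ξ₁ − 1ξ₂ = 10.8 → ξ₂ = (1·18 − 10.8)/1 = 7.201 mol.
Outlet amounts (n = n₀ + Σ ν·ξ):
  B: 88.24 − 2(18) = 52.24
  E: 0 + 1(18) − 1(7.201) = 10.8
  D: 0 + 1(7.201) = 7.201
Total out = 70.24 mol; y_D = 7.201 / 70.24 = 0.1025.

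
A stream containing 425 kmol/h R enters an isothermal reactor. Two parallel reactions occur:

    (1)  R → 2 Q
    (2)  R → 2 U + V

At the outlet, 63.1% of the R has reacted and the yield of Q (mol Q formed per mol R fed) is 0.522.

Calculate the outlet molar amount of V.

Yield of Q: 2ξ₁ / 425 = 0.522 → ξ₁ = 110.9 kmol/h.
Conversion of R: 1ξ₁ + 1ξ₂ = 0.631 × 425 = 268.2 → ξ₂ = 157.2 kmol/h.
Outlet amounts (n = n₀ + Σ ν·ξ):
  R: 425 − 1(110.9) − 1(157.2) = 156.8
  Q: 0 + 2(110.9) = 221.8
  U: 0 + 2(157.2) = 314.5
  V: 0 + 1(157.2) = 157.2

157 kmol/h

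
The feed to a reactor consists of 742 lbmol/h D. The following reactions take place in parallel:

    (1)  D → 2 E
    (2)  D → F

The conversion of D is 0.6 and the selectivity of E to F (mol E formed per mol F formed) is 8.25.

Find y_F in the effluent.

0.0789

Conversion of D: D consumed = 0.6 × 742 = 445.2 lbmol/h = 1ξ₁ + 1ξ₂.
Selectivity: 2ξ₁ / (1ξ₂) = 8.25 → ξ₁ = 4.125 ξ₂.
Substitute: (1·4.125 + 1) ξ₂ = 445.2 → ξ₂ = 86.87 lbmol/h, ξ₁ = 358.3 lbmol/h.
Outlet amounts (n = n₀ + Σ ν·ξ):
  D: 742 − 1(358.3) − 1(86.87) = 296.8
  E: 0 + 2(358.3) = 716.7
  F: 0 + 1(86.87) = 86.87
Total out = 1100 lbmol/h; y_F = 86.87 / 1100 = 0.07895.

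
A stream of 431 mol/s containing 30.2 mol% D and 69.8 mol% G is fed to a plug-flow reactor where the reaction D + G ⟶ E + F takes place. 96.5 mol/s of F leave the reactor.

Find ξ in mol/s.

For F: n = n₀ + 1ξ → 96.5 = 0 + 1ξ, giving ξ = 96.5 mol/s.
Outlet amounts (n = n₀ + ν ξ):
  D: 130.2 − 1(96.5) = 33.66
  G: 300.8 − 1(96.5) = 204.3
  E: 0 + 1(96.5) = 96.5
  F: 0 + 1(96.5) = 96.5

ξ = 96.5 mol/s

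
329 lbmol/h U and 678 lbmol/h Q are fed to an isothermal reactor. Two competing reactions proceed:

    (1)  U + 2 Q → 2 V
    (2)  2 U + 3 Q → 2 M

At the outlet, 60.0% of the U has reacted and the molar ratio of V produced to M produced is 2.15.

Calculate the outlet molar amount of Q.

Conversion of U: U consumed = 0.6 × 329 = 197.4 lbmol/h = 1ξ₁ + 2ξ₂.
Selectivity: 2ξ₁ / (2ξ₂) = 2.15 → ξ₁ = 2.15 ξ₂.
Substitute: (1·2.15 + 2) ξ₂ = 197.4 → ξ₂ = 47.57 lbmol/h, ξ₁ = 102.3 lbmol/h.
Outlet amounts (n = n₀ + Σ ν·ξ):
  U: 329 − 1(102.3) − 2(47.57) = 131.6
  Q: 678 − 2(102.3) − 3(47.57) = 330.8
  V: 0 + 2(102.3) = 204.5
  M: 0 + 2(47.57) = 95.13

331 lbmol/h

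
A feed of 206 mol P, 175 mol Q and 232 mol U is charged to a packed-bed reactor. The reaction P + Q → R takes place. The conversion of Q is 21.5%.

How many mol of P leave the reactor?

168 mol

Q reacted = 0.215 × 175 = 37.62 mol; ν_Q = −1, so ξ = 37.62/1 = 37.62 mol.
Outlet amounts (n = n₀ + ν ξ):
  P: 206 − 1(37.62) = 168.4
  Q: 175 − 1(37.62) = 137.4
  R: 0 + 1(37.62) = 37.62
  U: 232 (inert)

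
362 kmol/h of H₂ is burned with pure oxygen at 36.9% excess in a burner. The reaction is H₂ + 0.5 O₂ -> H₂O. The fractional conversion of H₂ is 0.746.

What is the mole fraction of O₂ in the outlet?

0.238

Stoichiometric O₂ = 0.5 × 362 = 181 kmol/h; O₂ fed = 181 × 1.369 = 247.8 kmol/h.
Fuel reacted = 0.746 × 362 → ξ = 270.1 kmol/h.
Outlet (n = n₀ + ν ξ):
  H₂: 362 − 1(270.1) = 91.95
  O₂: 247.8 − 0.5(270.1) = 112.8
  H₂O: 0 + 1(270.1) = 270.1
Total out = 474.8 kmol/h; y_O₂ = 112.8 / 474.8 = 0.2375.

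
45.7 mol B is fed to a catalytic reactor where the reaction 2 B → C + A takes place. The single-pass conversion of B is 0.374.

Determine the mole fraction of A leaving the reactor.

B reacted = 0.374 × 45.7 = 17.09 mol; ν_B = −2, so ξ = 17.09/2 = 8.546 mol.
Outlet amounts (n = n₀ + ν ξ):
  B: 45.7 − 2(8.546) = 28.61
  C: 0 + 1(8.546) = 8.546
  A: 0 + 1(8.546) = 8.546
Total out = 45.7 mol; y_A = 8.546 / 45.7 = 0.187.

0.187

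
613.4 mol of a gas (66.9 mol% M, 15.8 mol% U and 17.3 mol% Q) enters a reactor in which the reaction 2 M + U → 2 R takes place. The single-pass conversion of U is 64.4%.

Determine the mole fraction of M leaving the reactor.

0.518

U reacted = 0.644 × 96.92 = 62.41 mol; ν_U = −1, so ξ = 62.41/1 = 62.41 mol.
Outlet amounts (n = n₀ + ν ξ):
  M: 410.4 − 2(62.41) = 285.5
  U: 96.92 − 1(62.41) = 34.5
  R: 0 + 2(62.41) = 124.8
  Q: 106.1 (inert)
Total out = 551 mol; y_M = 285.5 / 551 = 0.5182.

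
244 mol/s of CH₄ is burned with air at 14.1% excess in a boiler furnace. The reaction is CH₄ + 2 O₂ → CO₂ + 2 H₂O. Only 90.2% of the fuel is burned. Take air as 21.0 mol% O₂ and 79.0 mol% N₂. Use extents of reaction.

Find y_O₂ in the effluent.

Stoichiometric O₂ = 2 × 244 = 488 mol/s; O₂ fed = 488 × 1.141 = 556.8 mol/s.
N₂ fed = 556.8 × 79/21 = 2095 mol/s.
Fuel reacted = 0.902 × 244 → ξ = 220.1 mol/s.
Outlet (n = n₀ + ν ξ):
  CH₄: 244 − 1(220.1) = 23.91
  O₂: 556.8 − 2(220.1) = 116.6
  N₂: 2095 (inert)
  CO₂: 0 + 1(220.1) = 220.1
  H₂O: 0 + 2(220.1) = 440.2
Total out = 2895 mol/s; y_O₂ = 116.6 / 2895 = 0.04028.

0.0403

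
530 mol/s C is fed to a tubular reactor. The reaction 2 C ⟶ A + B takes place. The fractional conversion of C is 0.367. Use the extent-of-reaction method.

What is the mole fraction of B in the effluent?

0.183

C reacted = 0.367 × 530 = 194.5 mol/s; ν_C = −2, so ξ = 194.5/2 = 97.25 mol/s.
Outlet amounts (n = n₀ + ν ξ):
  C: 530 − 2(97.25) = 335.5
  A: 0 + 1(97.25) = 97.25
  B: 0 + 1(97.25) = 97.25
Total out = 530 mol/s; y_B = 97.25 / 530 = 0.1835.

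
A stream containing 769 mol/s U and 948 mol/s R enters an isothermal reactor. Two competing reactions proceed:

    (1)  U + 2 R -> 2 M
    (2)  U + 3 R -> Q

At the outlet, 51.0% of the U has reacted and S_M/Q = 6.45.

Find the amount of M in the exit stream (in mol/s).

599 mol/s

Conversion of U: U consumed = 0.51 × 769 = 392.2 mol/s = 1ξ₁ + 1ξ₂.
Selectivity: 2ξ₁ / (1ξ₂) = 6.45 → ξ₁ = 3.225 ξ₂.
Substitute: (1·3.225 + 1) ξ₂ = 392.2 → ξ₂ = 92.83 mol/s, ξ₁ = 299.4 mol/s.
Outlet amounts (n = n₀ + Σ ν·ξ):
  U: 769 − 1(299.4) − 1(92.83) = 376.8
  R: 948 − 2(299.4) − 3(92.83) = 70.79
  M: 0 + 2(299.4) = 598.7
  Q: 0 + 1(92.83) = 92.83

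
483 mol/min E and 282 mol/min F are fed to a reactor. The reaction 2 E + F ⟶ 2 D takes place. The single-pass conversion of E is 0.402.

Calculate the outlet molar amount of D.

194 mol/min

E reacted = 0.402 × 483 = 194.2 mol/min; ν_E = −2, so ξ = 194.2/2 = 97.08 mol/min.
Outlet amounts (n = n₀ + ν ξ):
  E: 483 − 2(97.08) = 288.8
  F: 282 − 1(97.08) = 184.9
  D: 0 + 2(97.08) = 194.2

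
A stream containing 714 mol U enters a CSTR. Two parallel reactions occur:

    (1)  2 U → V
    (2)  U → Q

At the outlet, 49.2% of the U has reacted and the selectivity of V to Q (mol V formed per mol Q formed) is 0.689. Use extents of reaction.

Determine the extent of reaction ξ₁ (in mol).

Conversion of U: U consumed = 0.492 × 714 = 351.3 mol = 2ξ₁ + 1ξ₂.
Selectivity: 1ξ₁ / (1ξ₂) = 0.689 → ξ₁ = 0.689 ξ₂.
Substitute: (2·0.689 + 1) ξ₂ = 351.3 → ξ₂ = 147.7 mol, ξ₁ = 101.8 mol.
Outlet amounts (n = n₀ + Σ ν·ξ):
  U: 714 − 2(101.8) − 1(147.7) = 362.7
  V: 0 + 1(101.8) = 101.8
  Q: 0 + 1(147.7) = 147.7

ξ₁ = 102 mol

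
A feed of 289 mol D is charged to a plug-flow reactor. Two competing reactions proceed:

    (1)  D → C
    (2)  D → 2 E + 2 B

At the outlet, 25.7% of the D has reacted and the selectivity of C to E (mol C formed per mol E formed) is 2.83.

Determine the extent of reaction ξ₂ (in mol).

Conversion of D: D consumed = 0.257 × 289 = 74.27 mol = 1ξ₁ + 1ξ₂.
Selectivity: 1ξ₁ / (2ξ₂) = 2.83 → ξ₁ = 5.66 ξ₂.
Substitute: (1·5.66 + 1) ξ₂ = 74.27 → ξ₂ = 11.15 mol, ξ₁ = 63.12 mol.
Outlet amounts (n = n₀ + Σ ν·ξ):
  D: 289 − 1(63.12) − 1(11.15) = 214.7
  C: 0 + 1(63.12) = 63.12
  E: 0 + 2(11.15) = 22.3
  B: 0 + 2(11.15) = 22.3

ξ₂ = 11.2 mol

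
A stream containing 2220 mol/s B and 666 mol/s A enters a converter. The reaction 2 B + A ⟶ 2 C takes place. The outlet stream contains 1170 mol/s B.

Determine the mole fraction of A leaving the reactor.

0.0597

For B: n = n₀ − 2ξ → 1170 = 2220 − 2ξ, giving ξ = 525 mol/s.
Outlet amounts (n = n₀ + ν ξ):
  B: 2220 − 2(525) = 1170
  A: 666 − 1(525) = 141
  C: 0 + 2(525) = 1050
Total out = 2361 mol/s; y_A = 141 / 2361 = 0.05972.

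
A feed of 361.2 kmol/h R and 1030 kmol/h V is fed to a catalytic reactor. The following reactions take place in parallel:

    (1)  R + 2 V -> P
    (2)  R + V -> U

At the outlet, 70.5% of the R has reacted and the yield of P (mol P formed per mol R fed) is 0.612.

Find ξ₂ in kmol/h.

Yield of P: 1ξ₁ / 361.2 = 0.612 → ξ₁ = 221.1 kmol/h.
Conversion of R: 1ξ₁ + 1ξ₂ = 0.705 × 361.2 = 254.6 → ξ₂ = 33.59 kmol/h.
Outlet amounts (n = n₀ + Σ ν·ξ):
  R: 361.2 − 1(221.1) − 1(33.59) = 106.6
  V: 1030 − 2(221.1) − 1(33.59) = 554.3
  P: 0 + 1(221.1) = 221.1
  U: 0 + 1(33.59) = 33.59

ξ₂ = 33.6 kmol/h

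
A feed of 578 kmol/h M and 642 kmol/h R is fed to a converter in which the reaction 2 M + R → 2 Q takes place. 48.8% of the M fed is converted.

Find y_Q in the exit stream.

M reacted = 0.488 × 578 = 282.1 kmol/h; ν_M = −2, so ξ = 282.1/2 = 141 kmol/h.
Outlet amounts (n = n₀ + ν ξ):
  M: 578 − 2(141) = 295.9
  R: 642 − 1(141) = 501
  Q: 0 + 2(141) = 282.1
Total out = 1079 kmol/h; y_Q = 282.1 / 1079 = 0.2614.

0.261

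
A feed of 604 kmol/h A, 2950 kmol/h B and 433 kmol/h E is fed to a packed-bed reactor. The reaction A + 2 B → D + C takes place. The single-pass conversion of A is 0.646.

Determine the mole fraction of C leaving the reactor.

0.108

A reacted = 0.646 × 604 = 390.2 kmol/h; ν_A = −1, so ξ = 390.2/1 = 390.2 kmol/h.
Outlet amounts (n = n₀ + ν ξ):
  A: 604 − 1(390.2) = 213.8
  B: 2950 − 2(390.2) = 2170
  D: 0 + 1(390.2) = 390.2
  C: 0 + 1(390.2) = 390.2
  E: 433 (inert)
Total out = 3597 kmol/h; y_C = 390.2 / 3597 = 0.1085.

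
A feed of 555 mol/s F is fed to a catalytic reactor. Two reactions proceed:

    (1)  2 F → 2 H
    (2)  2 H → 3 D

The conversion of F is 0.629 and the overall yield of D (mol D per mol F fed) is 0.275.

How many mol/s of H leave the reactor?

Conversion of F: F consumed = 2ξ₁ = 0.629 × 555 → ξ₁ = 174.5 mol/s.
Yield of D: 3ξ₂ / 555 = 0.275 → ξ₂ = 50.88 mol/s.
Outlet amounts (n = n₀ + Σ ν·ξ):
  F: 555 − 2(174.5) = 205.9
  H: 0 + 2(174.5) − 2(50.88) = 247.3
  D: 0 + 3(50.88) = 152.6

247 mol/s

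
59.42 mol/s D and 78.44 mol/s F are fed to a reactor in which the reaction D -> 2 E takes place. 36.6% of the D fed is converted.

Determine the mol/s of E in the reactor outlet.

43.5 mol/s

D reacted = 0.366 × 59.42 = 21.75 mol/s; ν_D = −1, so ξ = 21.75/1 = 21.75 mol/s.
Outlet amounts (n = n₀ + ν ξ):
  D: 59.42 − 1(21.75) = 37.67
  E: 0 + 2(21.75) = 43.5
  F: 78.44 (inert)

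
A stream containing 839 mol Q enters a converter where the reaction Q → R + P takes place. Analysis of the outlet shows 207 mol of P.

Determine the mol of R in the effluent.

For P: n = n₀ + 1ξ → 207 = 0 + 1ξ, giving ξ = 207 mol.
Outlet amounts (n = n₀ + ν ξ):
  Q: 839 − 1(207) = 632
  R: 0 + 1(207) = 207
  P: 0 + 1(207) = 207

207 mol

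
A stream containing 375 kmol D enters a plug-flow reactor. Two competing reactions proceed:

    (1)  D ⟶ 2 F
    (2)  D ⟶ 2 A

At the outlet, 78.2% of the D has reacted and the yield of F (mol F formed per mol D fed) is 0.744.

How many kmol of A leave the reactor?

308 kmol

Yield of F: 2ξ₁ / 375 = 0.744 → ξ₁ = 139.5 kmol.
Conversion of D: 1ξ₁ + 1ξ₂ = 0.782 × 375 = 293.2 → ξ₂ = 153.8 kmol.
Outlet amounts (n = n₀ + Σ ν·ξ):
  D: 375 − 1(139.5) − 1(153.8) = 81.75
  F: 0 + 2(139.5) = 279
  A: 0 + 2(153.8) = 307.5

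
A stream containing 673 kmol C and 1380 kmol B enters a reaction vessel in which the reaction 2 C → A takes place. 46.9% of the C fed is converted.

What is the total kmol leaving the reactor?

C reacted = 0.469 × 673 = 315.6 kmol; ν_C = −2, so ξ = 315.6/2 = 157.8 kmol.
Outlet amounts (n = n₀ + ν ξ):
  C: 673 − 2(157.8) = 357.4
  A: 0 + 1(157.8) = 157.8
  B: 1380 (inert)
Total out = 357.4 + 157.8 + 1380 = 1895 kmol.

1900 kmol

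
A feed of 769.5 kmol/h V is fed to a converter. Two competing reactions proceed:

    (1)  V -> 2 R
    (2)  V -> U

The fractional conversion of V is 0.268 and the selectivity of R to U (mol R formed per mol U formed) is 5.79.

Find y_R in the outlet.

Conversion of V: V consumed = 0.268 × 769.5 = 206.2 kmol/h = 1ξ₁ + 1ξ₂.
Selectivity: 2ξ₁ / (1ξ₂) = 5.79 → ξ₁ = 2.895 ξ₂.
Substitute: (1·2.895 + 1) ξ₂ = 206.2 → ξ₂ = 52.95 kmol/h, ξ₁ = 153.3 kmol/h.
Outlet amounts (n = n₀ + Σ ν·ξ):
  V: 769.5 − 1(153.3) − 1(52.95) = 563.3
  R: 0 + 2(153.3) = 306.6
  U: 0 + 1(52.95) = 52.95
Total out = 922.8 kmol/h; y_R = 306.6 / 922.8 = 0.3322.

0.332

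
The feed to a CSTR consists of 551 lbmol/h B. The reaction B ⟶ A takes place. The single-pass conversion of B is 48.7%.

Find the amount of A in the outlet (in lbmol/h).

B reacted = 0.487 × 551 = 268.3 lbmol/h; ν_B = −1, so ξ = 268.3/1 = 268.3 lbmol/h.
Outlet amounts (n = n₀ + ν ξ):
  B: 551 − 1(268.3) = 282.7
  A: 0 + 1(268.3) = 268.3

268 lbmol/h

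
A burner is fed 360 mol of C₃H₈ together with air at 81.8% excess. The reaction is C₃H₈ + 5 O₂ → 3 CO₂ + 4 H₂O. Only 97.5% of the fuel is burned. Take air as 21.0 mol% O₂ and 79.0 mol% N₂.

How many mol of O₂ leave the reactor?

Stoichiometric O₂ = 5 × 360 = 1800 mol; O₂ fed = 1800 × 1.818 = 3272 mol.
N₂ fed = 3272 × 79/21 = 12310 mol.
Fuel reacted = 0.975 × 360 → ξ = 351 mol.
Outlet (n = n₀ + ν ξ):
  C₃H₈: 360 − 1(351) = 9
  O₂: 3272 − 5(351) = 1517
  N₂: 12310 (inert)
  CO₂: 0 + 3(351) = 1053
  H₂O: 0 + 4(351) = 1404

1520 mol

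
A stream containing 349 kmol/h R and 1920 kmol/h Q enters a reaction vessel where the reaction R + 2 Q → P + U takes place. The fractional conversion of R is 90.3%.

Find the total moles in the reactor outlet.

1950 kmol/h

R reacted = 0.903 × 349 = 315.1 kmol/h; ν_R = −1, so ξ = 315.1/1 = 315.1 kmol/h.
Outlet amounts (n = n₀ + ν ξ):
  R: 349 − 1(315.1) = 33.85
  Q: 1920 − 2(315.1) = 1290
  P: 0 + 1(315.1) = 315.1
  U: 0 + 1(315.1) = 315.1
Total out = 33.85 + 1290 + 315.1 + 315.1 = 1954 kmol/h.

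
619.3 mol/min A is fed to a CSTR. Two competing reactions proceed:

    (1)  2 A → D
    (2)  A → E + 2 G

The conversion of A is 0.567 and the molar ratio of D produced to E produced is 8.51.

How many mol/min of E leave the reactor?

19.5 mol/min

Conversion of A: A consumed = 0.567 × 619.3 = 351.1 mol/min = 2ξ₁ + 1ξ₂.
Selectivity: 1ξ₁ / (1ξ₂) = 8.51 → ξ₁ = 8.51 ξ₂.
Substitute: (2·8.51 + 1) ξ₂ = 351.1 → ξ₂ = 19.49 mol/min, ξ₁ = 165.8 mol/min.
Outlet amounts (n = n₀ + Σ ν·ξ):
  A: 619.3 − 2(165.8) − 1(19.49) = 268.2
  D: 0 + 1(165.8) = 165.8
  E: 0 + 1(19.49) = 19.49
  G: 0 + 2(19.49) = 38.97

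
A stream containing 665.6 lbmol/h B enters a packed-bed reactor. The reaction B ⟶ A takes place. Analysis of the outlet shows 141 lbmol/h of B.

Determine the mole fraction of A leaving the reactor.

0.788

For B: n = n₀ − 1ξ → 141 = 665.6 − 1ξ, giving ξ = 524.6 lbmol/h.
Outlet amounts (n = n₀ + ν ξ):
  B: 665.6 − 1(524.6) = 141
  A: 0 + 1(524.6) = 524.6
Total out = 665.6 lbmol/h; y_A = 524.6 / 665.6 = 0.7882.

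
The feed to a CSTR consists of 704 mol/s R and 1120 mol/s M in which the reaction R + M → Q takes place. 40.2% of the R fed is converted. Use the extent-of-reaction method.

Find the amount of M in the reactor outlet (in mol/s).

837 mol/s

R reacted = 0.402 × 704 = 283 mol/s; ν_R = −1, so ξ = 283/1 = 283 mol/s.
Outlet amounts (n = n₀ + ν ξ):
  R: 704 − 1(283) = 421
  M: 1120 − 1(283) = 837
  Q: 0 + 1(283) = 283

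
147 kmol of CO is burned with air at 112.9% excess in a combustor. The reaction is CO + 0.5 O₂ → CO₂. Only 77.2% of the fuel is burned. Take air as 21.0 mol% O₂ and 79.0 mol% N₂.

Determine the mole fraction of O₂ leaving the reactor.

Stoichiometric O₂ = 0.5 × 147 = 73.5 kmol; O₂ fed = 73.5 × 2.129 = 156.5 kmol.
N₂ fed = 156.5 × 79/21 = 588.7 kmol.
Fuel reacted = 0.772 × 147 → ξ = 113.5 kmol.
Outlet (n = n₀ + ν ξ):
  CO: 147 − 1(113.5) = 33.52
  O₂: 156.5 − 0.5(113.5) = 99.74
  N₂: 588.7 (inert)
  CO₂: 0 + 1(113.5) = 113.5
Total out = 835.4 kmol; y_O₂ = 99.74 / 835.4 = 0.1194.

0.119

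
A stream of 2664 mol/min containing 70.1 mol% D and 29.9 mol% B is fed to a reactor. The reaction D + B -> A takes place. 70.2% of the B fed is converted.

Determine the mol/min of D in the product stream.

B reacted = 0.702 × 796.5 = 559.2 mol/min; ν_B = −1, so ξ = 559.2/1 = 559.2 mol/min.
Outlet amounts (n = n₀ + ν ξ):
  D: 1867 − 1(559.2) = 1308
  B: 796.5 − 1(559.2) = 237.4
  A: 0 + 1(559.2) = 559.2

1310 mol/min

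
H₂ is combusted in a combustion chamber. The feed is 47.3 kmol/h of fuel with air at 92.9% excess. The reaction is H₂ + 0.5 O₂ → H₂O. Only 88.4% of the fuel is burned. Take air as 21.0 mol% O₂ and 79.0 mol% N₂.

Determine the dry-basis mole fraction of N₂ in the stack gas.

Stoichiometric O₂ = 0.5 × 47.3 = 23.65 kmol/h; O₂ fed = 23.65 × 1.929 = 45.62 kmol/h.
N₂ fed = 45.62 × 79/21 = 171.6 kmol/h.
Fuel reacted = 0.884 × 47.3 → ξ = 41.81 kmol/h.
Outlet (n = n₀ + ν ξ):
  H₂: 47.3 − 1(41.81) = 5.487
  O₂: 45.62 − 0.5(41.81) = 24.71
  N₂: 171.6 (inert)
  H₂O: 0 + 1(41.81) = 41.81
Dry total = 201.8 kmol/h; y_N₂ (dry) = 171.6 / 201.8 = 0.8504.

0.85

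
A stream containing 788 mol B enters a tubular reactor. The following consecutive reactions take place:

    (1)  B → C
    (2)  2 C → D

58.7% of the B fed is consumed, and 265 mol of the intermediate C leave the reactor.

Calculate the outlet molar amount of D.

Conversion of B: B consumed = 1ξ₁ = 0.587 × 788 → ξ₁ = 462.6 mol.
C balance: n_C = 0 + 1ξ₁ − 2ξ₂ = 265 → ξ₂ = (1·462.6 − 265)/2 = 98.78 mol.
Outlet amounts (n = n₀ + Σ ν·ξ):
  B: 788 − 1(462.6) = 325.4
  C: 0 + 1(462.6) − 2(98.78) = 265
  D: 0 + 1(98.78) = 98.78

98.8 mol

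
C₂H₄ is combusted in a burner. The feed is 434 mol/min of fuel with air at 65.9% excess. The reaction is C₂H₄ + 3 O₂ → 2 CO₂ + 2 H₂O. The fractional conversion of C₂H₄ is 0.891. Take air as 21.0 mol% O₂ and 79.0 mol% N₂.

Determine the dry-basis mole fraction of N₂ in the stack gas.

0.817

Stoichiometric O₂ = 3 × 434 = 1302 mol/min; O₂ fed = 1302 × 1.659 = 2160 mol/min.
N₂ fed = 2160 × 79/21 = 8126 mol/min.
Fuel reacted = 0.891 × 434 → ξ = 386.7 mol/min.
Outlet (n = n₀ + ν ξ):
  C₂H₄: 434 − 1(386.7) = 47.31
  O₂: 2160 − 3(386.7) = 999.9
  N₂: 8126 (inert)
  CO₂: 0 + 2(386.7) = 773.4
  H₂O: 0 + 2(386.7) = 773.4
Dry total = 9946 mol/min; y_N₂ (dry) = 8126 / 9946 = 0.817.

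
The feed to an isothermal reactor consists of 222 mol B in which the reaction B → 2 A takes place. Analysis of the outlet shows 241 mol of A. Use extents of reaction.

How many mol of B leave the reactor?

For A: n = n₀ + 2ξ → 241 = 0 + 2ξ, giving ξ = 120.5 mol.
Outlet amounts (n = n₀ + ν ξ):
  B: 222 − 1(120.5) = 101.5
  A: 0 + 2(120.5) = 241

102 mol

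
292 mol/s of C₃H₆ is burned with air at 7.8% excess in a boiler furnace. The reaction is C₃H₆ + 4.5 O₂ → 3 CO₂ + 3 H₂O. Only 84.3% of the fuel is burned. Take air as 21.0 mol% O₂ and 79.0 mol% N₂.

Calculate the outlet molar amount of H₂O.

Stoichiometric O₂ = 4.5 × 292 = 1314 mol/s; O₂ fed = 1314 × 1.078 = 1416 mol/s.
N₂ fed = 1416 × 79/21 = 5329 mol/s.
Fuel reacted = 0.843 × 292 → ξ = 246.2 mol/s.
Outlet (n = n₀ + ν ξ):
  C₃H₆: 292 − 1(246.2) = 45.84
  O₂: 1416 − 4.5(246.2) = 308.8
  N₂: 5329 (inert)
  CO₂: 0 + 3(246.2) = 738.5
  H₂O: 0 + 3(246.2) = 738.5

738 mol/s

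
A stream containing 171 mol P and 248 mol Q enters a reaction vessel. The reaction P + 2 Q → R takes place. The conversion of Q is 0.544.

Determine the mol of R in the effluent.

Q reacted = 0.544 × 248 = 134.9 mol; ν_Q = −2, so ξ = 134.9/2 = 67.46 mol.
Outlet amounts (n = n₀ + ν ξ):
  P: 171 − 1(67.46) = 103.5
  Q: 248 − 2(67.46) = 113.1
  R: 0 + 1(67.46) = 67.46

67.5 mol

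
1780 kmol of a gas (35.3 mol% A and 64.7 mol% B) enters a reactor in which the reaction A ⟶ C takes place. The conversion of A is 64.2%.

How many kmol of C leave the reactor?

A reacted = 0.642 × 628.3 = 403.4 kmol; ν_A = −1, so ξ = 403.4/1 = 403.4 kmol.
Outlet amounts (n = n₀ + ν ξ):
  A: 628.3 − 1(403.4) = 224.9
  C: 0 + 1(403.4) = 403.4
  B: 1152 (inert)

403 kmol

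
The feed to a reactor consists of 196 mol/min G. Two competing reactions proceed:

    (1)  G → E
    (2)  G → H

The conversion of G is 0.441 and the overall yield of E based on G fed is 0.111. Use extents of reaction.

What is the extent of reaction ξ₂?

ξ₂ = 64.7 mol/min

Yield of E: 1ξ₁ / 196 = 0.111 → ξ₁ = 21.76 mol/min.
Conversion of G: 1ξ₁ + 1ξ₂ = 0.441 × 196 = 86.44 → ξ₂ = 64.68 mol/min.
Outlet amounts (n = n₀ + Σ ν·ξ):
  G: 196 − 1(21.76) − 1(64.68) = 109.6
  E: 0 + 1(21.76) = 21.76
  H: 0 + 1(64.68) = 64.68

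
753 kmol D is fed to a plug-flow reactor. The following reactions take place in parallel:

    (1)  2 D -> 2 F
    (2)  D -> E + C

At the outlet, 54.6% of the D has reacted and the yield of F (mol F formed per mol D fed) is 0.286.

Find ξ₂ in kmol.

Yield of F: 2ξ₁ / 753 = 0.286 → ξ₁ = 107.7 kmol.
Conversion of D: 2ξ₁ + 1ξ₂ = 0.546 × 753 = 411.1 → ξ₂ = 195.8 kmol.
Outlet amounts (n = n₀ + Σ ν·ξ):
  D: 753 − 2(107.7) − 1(195.8) = 341.9
  F: 0 + 2(107.7) = 215.4
  E: 0 + 1(195.8) = 195.8
  C: 0 + 1(195.8) = 195.8

ξ₂ = 196 kmol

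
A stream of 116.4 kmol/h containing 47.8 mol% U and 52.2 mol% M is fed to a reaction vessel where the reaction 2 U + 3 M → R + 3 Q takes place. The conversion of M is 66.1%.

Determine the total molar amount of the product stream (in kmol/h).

M reacted = 0.661 × 60.76 = 40.16 kmol/h; ν_M = −3, so ξ = 40.16/3 = 13.39 kmol/h.
Outlet amounts (n = n₀ + ν ξ):
  U: 55.64 − 2(13.39) = 28.86
  M: 60.76 − 3(13.39) = 20.6
  R: 0 + 1(13.39) = 13.39
  Q: 0 + 3(13.39) = 40.16
Total out = 28.86 + 20.6 + 13.39 + 40.16 = 103 kmol/h.

103 kmol/h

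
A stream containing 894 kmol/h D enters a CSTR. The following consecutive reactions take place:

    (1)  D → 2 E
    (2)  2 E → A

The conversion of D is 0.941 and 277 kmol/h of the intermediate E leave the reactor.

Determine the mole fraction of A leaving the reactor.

0.681

Conversion of D: D consumed = 1ξ₁ = 0.941 × 894 → ξ₁ = 841.3 kmol/h.
E balance: n_E = 0 + 2ξ₁ − 2ξ₂ = 277 → ξ₂ = (2·841.3 − 277)/2 = 702.8 kmol/h.
Outlet amounts (n = n₀ + Σ ν·ξ):
  D: 894 − 1(841.3) = 52.75
  E: 0 + 2(841.3) − 2(702.8) = 277
  A: 0 + 1(702.8) = 702.8
Total out = 1032 kmol/h; y_A = 702.8 / 1032 = 0.6806.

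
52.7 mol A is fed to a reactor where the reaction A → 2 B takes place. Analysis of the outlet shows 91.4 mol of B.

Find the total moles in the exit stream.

98.4 mol

For B: n = n₀ + 2ξ → 91.4 = 0 + 2ξ, giving ξ = 45.7 mol.
Outlet amounts (n = n₀ + ν ξ):
  A: 52.7 − 1(45.7) = 7
  B: 0 + 2(45.7) = 91.4
Total out = 7 + 91.4 = 98.4 mol.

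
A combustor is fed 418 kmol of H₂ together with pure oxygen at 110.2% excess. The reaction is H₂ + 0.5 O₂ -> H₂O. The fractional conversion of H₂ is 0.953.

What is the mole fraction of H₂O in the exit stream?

0.605

Stoichiometric O₂ = 0.5 × 418 = 209 kmol; O₂ fed = 209 × 2.102 = 439.3 kmol.
Fuel reacted = 0.953 × 418 → ξ = 398.4 kmol.
Outlet (n = n₀ + ν ξ):
  H₂: 418 − 1(398.4) = 19.65
  O₂: 439.3 − 0.5(398.4) = 240.1
  H₂O: 0 + 1(398.4) = 398.4
Total out = 658.1 kmol; y_H₂O = 398.4 / 658.1 = 0.6053.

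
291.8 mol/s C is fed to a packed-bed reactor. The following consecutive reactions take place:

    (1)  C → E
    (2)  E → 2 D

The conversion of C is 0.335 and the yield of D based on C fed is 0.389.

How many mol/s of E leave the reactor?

41 mol/s

Conversion of C: C consumed = 1ξ₁ = 0.335 × 291.8 → ξ₁ = 97.75 mol/s.
Yield of D: 2ξ₂ / 291.8 = 0.389 → ξ₂ = 56.76 mol/s.
Outlet amounts (n = n₀ + Σ ν·ξ):
  C: 291.8 − 1(97.75) = 194
  E: 0 + 1(97.75) − 1(56.76) = 41
  D: 0 + 2(56.76) = 113.5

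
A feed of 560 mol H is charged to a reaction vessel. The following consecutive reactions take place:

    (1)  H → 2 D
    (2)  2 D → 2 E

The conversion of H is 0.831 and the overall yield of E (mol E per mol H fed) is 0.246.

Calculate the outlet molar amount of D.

Conversion of H: H consumed = 1ξ₁ = 0.831 × 560 → ξ₁ = 465.4 mol.
Yield of E: 2ξ₂ / 560 = 0.246 → ξ₂ = 68.88 mol.
Outlet amounts (n = n₀ + Σ ν·ξ):
  H: 560 − 1(465.4) = 94.64
  D: 0 + 2(465.4) − 2(68.88) = 793
  E: 0 + 2(68.88) = 137.8

793 mol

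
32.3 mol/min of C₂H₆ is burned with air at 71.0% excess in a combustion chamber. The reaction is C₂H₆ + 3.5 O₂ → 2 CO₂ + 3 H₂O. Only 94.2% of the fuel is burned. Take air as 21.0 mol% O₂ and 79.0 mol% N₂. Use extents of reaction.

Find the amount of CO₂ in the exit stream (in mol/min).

60.9 mol/min

Stoichiometric O₂ = 3.5 × 32.3 = 113 mol/min; O₂ fed = 113 × 1.710 = 193.3 mol/min.
N₂ fed = 193.3 × 79/21 = 727.2 mol/min.
Fuel reacted = 0.942 × 32.3 → ξ = 30.43 mol/min.
Outlet (n = n₀ + ν ξ):
  C₂H₆: 32.3 − 1(30.43) = 1.873
  O₂: 193.3 − 3.5(30.43) = 86.82
  N₂: 727.2 (inert)
  CO₂: 0 + 2(30.43) = 60.85
  H₂O: 0 + 3(30.43) = 91.28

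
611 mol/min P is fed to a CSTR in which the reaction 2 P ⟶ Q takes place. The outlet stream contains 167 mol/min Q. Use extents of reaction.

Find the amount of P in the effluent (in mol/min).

For Q: n = n₀ + 1ξ → 167 = 0 + 1ξ, giving ξ = 167 mol/min.
Outlet amounts (n = n₀ + ν ξ):
  P: 611 − 2(167) = 277
  Q: 0 + 1(167) = 167

277 mol/min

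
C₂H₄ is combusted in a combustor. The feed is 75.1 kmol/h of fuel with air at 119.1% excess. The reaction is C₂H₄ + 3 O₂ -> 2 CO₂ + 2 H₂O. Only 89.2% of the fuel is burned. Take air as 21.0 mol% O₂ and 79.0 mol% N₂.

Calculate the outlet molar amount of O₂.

293 kmol/h

Stoichiometric O₂ = 3 × 75.1 = 225.3 kmol/h; O₂ fed = 225.3 × 2.191 = 493.6 kmol/h.
N₂ fed = 493.6 × 79/21 = 1857 kmol/h.
Fuel reacted = 0.892 × 75.1 → ξ = 66.99 kmol/h.
Outlet (n = n₀ + ν ξ):
  C₂H₄: 75.1 − 1(66.99) = 8.111
  O₂: 493.6 − 3(66.99) = 292.7
  N₂: 1857 (inert)
  CO₂: 0 + 2(66.99) = 134
  H₂O: 0 + 2(66.99) = 134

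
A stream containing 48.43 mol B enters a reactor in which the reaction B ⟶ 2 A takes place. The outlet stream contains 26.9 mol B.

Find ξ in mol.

ξ = 21.5 mol

For B: n = n₀ − 1ξ → 26.9 = 48.43 − 1ξ, giving ξ = 21.53 mol.
Outlet amounts (n = n₀ + ν ξ):
  B: 48.43 − 1(21.53) = 26.9
  A: 0 + 2(21.53) = 43.06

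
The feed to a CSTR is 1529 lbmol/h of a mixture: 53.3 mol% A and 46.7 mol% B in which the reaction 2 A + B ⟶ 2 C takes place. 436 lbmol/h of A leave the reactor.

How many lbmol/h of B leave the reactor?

For A: n = n₀ − 2ξ → 436 = 815 − 2ξ, giving ξ = 189.5 lbmol/h.
Outlet amounts (n = n₀ + ν ξ):
  A: 815 − 2(189.5) = 436
  B: 714 − 1(189.5) = 524.6
  C: 0 + 2(189.5) = 379

525 lbmol/h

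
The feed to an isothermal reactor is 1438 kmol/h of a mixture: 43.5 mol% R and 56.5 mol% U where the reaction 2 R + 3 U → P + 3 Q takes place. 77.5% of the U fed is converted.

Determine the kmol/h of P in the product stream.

210 kmol/h

U reacted = 0.775 × 812.5 = 629.7 kmol/h; ν_U = −3, so ξ = 629.7/3 = 209.9 kmol/h.
Outlet amounts (n = n₀ + ν ξ):
  R: 625.5 − 2(209.9) = 205.8
  U: 812.5 − 3(209.9) = 182.8
  P: 0 + 1(209.9) = 209.9
  Q: 0 + 3(209.9) = 629.7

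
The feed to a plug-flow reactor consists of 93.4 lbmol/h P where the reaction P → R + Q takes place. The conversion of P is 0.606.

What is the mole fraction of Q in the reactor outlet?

0.377

P reacted = 0.606 × 93.4 = 56.6 lbmol/h; ν_P = −1, so ξ = 56.6/1 = 56.6 lbmol/h.
Outlet amounts (n = n₀ + ν ξ):
  P: 93.4 − 1(56.6) = 36.8
  R: 0 + 1(56.6) = 56.6
  Q: 0 + 1(56.6) = 56.6
Total out = 150 lbmol/h; y_Q = 56.6 / 150 = 0.3773.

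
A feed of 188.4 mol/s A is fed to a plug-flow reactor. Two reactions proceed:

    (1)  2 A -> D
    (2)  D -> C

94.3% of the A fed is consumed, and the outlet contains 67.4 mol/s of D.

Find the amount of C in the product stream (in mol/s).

21.4 mol/s

Conversion of A: A consumed = 2ξ₁ = 0.943 × 188.4 → ξ₁ = 88.83 mol/s.
D balance: n_D = 0 + 1ξ₁ − 1ξ₂ = 67.4 → ξ₂ = (1·88.83 − 67.4)/1 = 21.43 mol/s.
Outlet amounts (n = n₀ + Σ ν·ξ):
  A: 188.4 − 2(88.83) = 10.74
  D: 0 + 1(88.83) − 1(21.43) = 67.4
  C: 0 + 1(21.43) = 21.43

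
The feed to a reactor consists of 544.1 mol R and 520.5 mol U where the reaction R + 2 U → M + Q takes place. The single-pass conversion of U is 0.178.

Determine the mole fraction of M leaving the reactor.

0.0455

U reacted = 0.178 × 520.5 = 92.65 mol; ν_U = −2, so ξ = 92.65/2 = 46.32 mol.
Outlet amounts (n = n₀ + ν ξ):
  R: 544.1 − 1(46.32) = 497.8
  U: 520.5 − 2(46.32) = 427.9
  M: 0 + 1(46.32) = 46.32
  Q: 0 + 1(46.32) = 46.32
Total out = 1018 mol; y_M = 46.32 / 1018 = 0.04549.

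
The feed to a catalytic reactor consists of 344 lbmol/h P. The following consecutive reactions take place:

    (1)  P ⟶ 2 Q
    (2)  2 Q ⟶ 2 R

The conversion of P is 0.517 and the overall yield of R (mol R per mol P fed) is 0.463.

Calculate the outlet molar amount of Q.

Conversion of P: P consumed = 1ξ₁ = 0.517 × 344 → ξ₁ = 177.8 lbmol/h.
Yield of R: 2ξ₂ / 344 = 0.463 → ξ₂ = 79.64 lbmol/h.
Outlet amounts (n = n₀ + Σ ν·ξ):
  P: 344 − 1(177.8) = 166.2
  Q: 0 + 2(177.8) − 2(79.64) = 196.4
  R: 0 + 2(79.64) = 159.3

196 lbmol/h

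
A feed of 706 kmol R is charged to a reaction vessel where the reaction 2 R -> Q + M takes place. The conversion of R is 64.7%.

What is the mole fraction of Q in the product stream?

0.324

R reacted = 0.647 × 706 = 456.8 kmol; ν_R = −2, so ξ = 456.8/2 = 228.4 kmol.
Outlet amounts (n = n₀ + ν ξ):
  R: 706 − 2(228.4) = 249.2
  Q: 0 + 1(228.4) = 228.4
  M: 0 + 1(228.4) = 228.4
Total out = 706 kmol; y_Q = 228.4 / 706 = 0.3235.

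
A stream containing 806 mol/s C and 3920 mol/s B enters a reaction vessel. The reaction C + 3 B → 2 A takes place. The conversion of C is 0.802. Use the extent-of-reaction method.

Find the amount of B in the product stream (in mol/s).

C reacted = 0.802 × 806 = 646.4 mol/s; ν_C = −1, so ξ = 646.4/1 = 646.4 mol/s.
Outlet amounts (n = n₀ + ν ξ):
  C: 806 − 1(646.4) = 159.6
  B: 3920 − 3(646.4) = 1981
  A: 0 + 2(646.4) = 1293

1980 mol/s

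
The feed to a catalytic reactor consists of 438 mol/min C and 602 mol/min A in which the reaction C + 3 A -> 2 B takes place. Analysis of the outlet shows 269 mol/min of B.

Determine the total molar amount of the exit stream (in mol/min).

For B: n = n₀ + 2ξ → 269 = 0 + 2ξ, giving ξ = 134.5 mol/min.
Outlet amounts (n = n₀ + ν ξ):
  C: 438 − 1(134.5) = 303.5
  A: 602 − 3(134.5) = 198.5
  B: 0 + 2(134.5) = 269
Total out = 303.5 + 198.5 + 269 = 771 mol/min.

771 mol/min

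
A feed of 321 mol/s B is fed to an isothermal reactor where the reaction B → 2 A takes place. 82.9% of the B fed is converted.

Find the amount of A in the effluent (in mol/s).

B reacted = 0.829 × 321 = 266.1 mol/s; ν_B = −1, so ξ = 266.1/1 = 266.1 mol/s.
Outlet amounts (n = n₀ + ν ξ):
  B: 321 − 1(266.1) = 54.89
  A: 0 + 2(266.1) = 532.2

532 mol/s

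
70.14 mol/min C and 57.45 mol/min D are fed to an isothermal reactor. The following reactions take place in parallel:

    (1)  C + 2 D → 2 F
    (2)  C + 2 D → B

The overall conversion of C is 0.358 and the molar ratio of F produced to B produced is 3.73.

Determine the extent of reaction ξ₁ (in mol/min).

ξ₁ = 16.3 mol/min

Conversion of C: C consumed = 0.358 × 70.14 = 25.11 mol/min = 1ξ₁ + 1ξ₂.
Selectivity: 2ξ₁ / (1ξ₂) = 3.73 → ξ₁ = 1.865 ξ₂.
Substitute: (1·1.865 + 1) ξ₂ = 25.11 → ξ₂ = 8.764 mol/min, ξ₁ = 16.35 mol/min.
Outlet amounts (n = n₀ + Σ ν·ξ):
  C: 70.14 − 1(16.35) − 1(8.764) = 45.03
  D: 57.45 − 2(16.35) − 2(8.764) = 7.23
  F: 0 + 2(16.35) = 32.69
  B: 0 + 1(8.764) = 8.764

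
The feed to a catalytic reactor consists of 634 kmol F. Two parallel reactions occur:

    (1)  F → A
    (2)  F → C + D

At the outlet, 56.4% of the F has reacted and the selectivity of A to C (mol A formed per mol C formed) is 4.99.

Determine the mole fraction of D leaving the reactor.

Conversion of F: F consumed = 0.564 × 634 = 357.6 kmol = 1ξ₁ + 1ξ₂.
Selectivity: 1ξ₁ / (1ξ₂) = 4.99 → ξ₁ = 4.99 ξ₂.
Substitute: (1·4.99 + 1) ξ₂ = 357.6 → ξ₂ = 59.7 kmol, ξ₁ = 297.9 kmol.
Outlet amounts (n = n₀ + Σ ν·ξ):
  F: 634 − 1(297.9) − 1(59.7) = 276.4
  A: 0 + 1(297.9) = 297.9
  C: 0 + 1(59.7) = 59.7
  D: 0 + 1(59.7) = 59.7
Total out = 693.7 kmol; y_D = 59.7 / 693.7 = 0.08605.

0.0861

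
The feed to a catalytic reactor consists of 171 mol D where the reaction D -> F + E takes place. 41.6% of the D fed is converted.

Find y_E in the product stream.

D reacted = 0.416 × 171 = 71.14 mol; ν_D = −1, so ξ = 71.14/1 = 71.14 mol.
Outlet amounts (n = n₀ + ν ξ):
  D: 171 − 1(71.14) = 99.86
  F: 0 + 1(71.14) = 71.14
  E: 0 + 1(71.14) = 71.14
Total out = 242.1 mol; y_E = 71.14 / 242.1 = 0.2938.

0.294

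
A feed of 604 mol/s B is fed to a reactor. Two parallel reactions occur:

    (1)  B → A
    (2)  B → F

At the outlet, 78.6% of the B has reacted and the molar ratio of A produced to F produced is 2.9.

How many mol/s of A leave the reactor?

353 mol/s

Conversion of B: B consumed = 0.786 × 604 = 474.7 mol/s = 1ξ₁ + 1ξ₂.
Selectivity: 1ξ₁ / (1ξ₂) = 2.9 → ξ₁ = 2.9 ξ₂.
Substitute: (1·2.9 + 1) ξ₂ = 474.7 → ξ₂ = 121.7 mol/s, ξ₁ = 353 mol/s.
Outlet amounts (n = n₀ + Σ ν·ξ):
  B: 604 − 1(353) − 1(121.7) = 129.3
  A: 0 + 1(353) = 353
  F: 0 + 1(121.7) = 121.7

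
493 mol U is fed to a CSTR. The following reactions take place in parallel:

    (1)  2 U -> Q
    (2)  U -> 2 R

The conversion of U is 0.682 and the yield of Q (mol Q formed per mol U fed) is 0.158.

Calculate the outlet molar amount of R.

Yield of Q: 1ξ₁ / 493 = 0.158 → ξ₁ = 77.89 mol.
Conversion of U: 2ξ₁ + 1ξ₂ = 0.682 × 493 = 336.2 → ξ₂ = 180.4 mol.
Outlet amounts (n = n₀ + Σ ν·ξ):
  U: 493 − 2(77.89) − 1(180.4) = 156.8
  Q: 0 + 1(77.89) = 77.89
  R: 0 + 2(180.4) = 360.9

361 mol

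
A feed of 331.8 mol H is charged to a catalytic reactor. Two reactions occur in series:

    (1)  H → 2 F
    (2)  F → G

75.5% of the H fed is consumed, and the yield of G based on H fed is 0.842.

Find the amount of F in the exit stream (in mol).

Conversion of H: H consumed = 1ξ₁ = 0.755 × 331.8 → ξ₁ = 250.5 mol.
Yield of G: 1ξ₂ / 331.8 = 0.842 → ξ₂ = 279.4 mol.
Outlet amounts (n = n₀ + Σ ν·ξ):
  H: 331.8 − 1(250.5) = 81.29
  F: 0 + 2(250.5) − 1(279.4) = 221.6
  G: 0 + 1(279.4) = 279.4

222 mol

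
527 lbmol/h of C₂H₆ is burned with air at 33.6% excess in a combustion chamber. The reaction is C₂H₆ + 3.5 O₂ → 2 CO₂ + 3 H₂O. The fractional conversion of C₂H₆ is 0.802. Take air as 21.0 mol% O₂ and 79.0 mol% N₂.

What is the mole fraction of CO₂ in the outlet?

0.0678

Stoichiometric O₂ = 3.5 × 527 = 1844 lbmol/h; O₂ fed = 1844 × 1.336 = 2464 lbmol/h.
N₂ fed = 2464 × 79/21 = 9270 lbmol/h.
Fuel reacted = 0.802 × 527 → ξ = 422.7 lbmol/h.
Outlet (n = n₀ + ν ξ):
  C₂H₆: 527 − 1(422.7) = 104.3
  O₂: 2464 − 3.5(422.7) = 985
  N₂: 9270 (inert)
  CO₂: 0 + 2(422.7) = 845.3
  H₂O: 0 + 3(422.7) = 1268
Total out = 12470 lbmol/h; y_CO₂ = 845.3 / 12470 = 0.06777.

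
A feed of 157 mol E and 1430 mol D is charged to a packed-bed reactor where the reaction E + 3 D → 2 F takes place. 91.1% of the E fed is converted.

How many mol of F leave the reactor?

E reacted = 0.911 × 157 = 143 mol; ν_E = −1, so ξ = 143/1 = 143 mol.
Outlet amounts (n = n₀ + ν ξ):
  E: 157 − 1(143) = 13.97
  D: 1430 − 3(143) = 1001
  F: 0 + 2(143) = 286.1

286 mol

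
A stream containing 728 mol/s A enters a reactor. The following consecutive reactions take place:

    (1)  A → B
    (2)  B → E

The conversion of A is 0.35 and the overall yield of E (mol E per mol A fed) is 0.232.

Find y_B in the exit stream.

Conversion of A: A consumed = 1ξ₁ = 0.35 × 728 → ξ₁ = 254.8 mol/s.
Yield of E: 1ξ₂ / 728 = 0.232 → ξ₂ = 168.9 mol/s.
Outlet amounts (n = n₀ + Σ ν·ξ):
  A: 728 − 1(254.8) = 473.2
  B: 0 + 1(254.8) − 1(168.9) = 85.9
  E: 0 + 1(168.9) = 168.9
Total out = 728 mol/s; y_B = 85.9 / 728 = 0.118.

0.118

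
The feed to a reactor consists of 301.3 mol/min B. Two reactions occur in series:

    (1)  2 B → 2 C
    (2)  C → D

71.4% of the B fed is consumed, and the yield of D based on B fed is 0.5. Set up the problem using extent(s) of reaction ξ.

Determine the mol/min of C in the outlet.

Conversion of B: B consumed = 2ξ₁ = 0.714 × 301.3 → ξ₁ = 107.6 mol/min.
Yield of D: 1ξ₂ / 301.3 = 0.5 → ξ₂ = 150.7 mol/min.
Outlet amounts (n = n₀ + Σ ν·ξ):
  B: 301.3 − 2(107.6) = 86.17
  C: 0 + 2(107.6) − 1(150.7) = 64.48
  D: 0 + 1(150.7) = 150.7

64.5 mol/min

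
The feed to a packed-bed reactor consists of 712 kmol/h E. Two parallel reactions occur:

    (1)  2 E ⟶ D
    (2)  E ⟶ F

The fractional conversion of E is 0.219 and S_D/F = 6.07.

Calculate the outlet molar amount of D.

72 kmol/h

Conversion of E: E consumed = 0.219 × 712 = 155.9 kmol/h = 2ξ₁ + 1ξ₂.
Selectivity: 1ξ₁ / (1ξ₂) = 6.07 → ξ₁ = 6.07 ξ₂.
Substitute: (2·6.07 + 1) ξ₂ = 155.9 → ξ₂ = 11.87 kmol/h, ξ₁ = 72.03 kmol/h.
Outlet amounts (n = n₀ + Σ ν·ξ):
  E: 712 − 2(72.03) − 1(11.87) = 556.1
  D: 0 + 1(72.03) = 72.03
  F: 0 + 1(11.87) = 11.87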